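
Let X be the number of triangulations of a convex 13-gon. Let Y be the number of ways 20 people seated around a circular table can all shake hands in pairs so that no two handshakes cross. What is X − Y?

The number of triangulations of a 13-gon is the Catalan number C_11 (index = sides − 2). So X = C_11 = 58786.
Non-crossing handshake pairings of 2n people are counted by C_n; 20 people gives n = 10. So Y = C_10 = 16796.
X − Y = 58786 − 16796 = 41990.

41990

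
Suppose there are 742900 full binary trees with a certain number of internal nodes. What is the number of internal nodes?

Full binary trees with n internal nodes are counted by C_n. The Catalan number equal to 742900 is C_13.

13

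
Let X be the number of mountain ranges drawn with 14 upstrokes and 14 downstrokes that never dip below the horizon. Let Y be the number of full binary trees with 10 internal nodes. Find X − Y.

Dyck paths of semilength n (length 2n) are counted by C_n; here n = 14. So X = C_14 = 2674440.
Full binary trees with n internal nodes are counted by C_n; here n = 10. So Y = C_10 = 16796.
X − Y = 2674440 − 16796 = 2657644.

2657644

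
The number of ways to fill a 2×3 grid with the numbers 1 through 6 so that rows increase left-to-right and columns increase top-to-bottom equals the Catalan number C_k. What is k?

3

Standard Young tableaux of shape 2×n are counted by C_n; here n = 3.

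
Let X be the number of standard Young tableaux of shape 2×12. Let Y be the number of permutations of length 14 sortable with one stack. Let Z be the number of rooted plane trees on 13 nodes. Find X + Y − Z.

2674440

Standard Young tableaux of shape 2×n are counted by C_n; here n = 12. So X = C_12 = 208012.
By Knuth's characterisation, the stack-sortable permutations of length 14 are the 231-avoiders, numbering C_14. So Y = C_14 = 2674440.
A rooted plane tree on 13 nodes has 12 edges, and such trees are counted by C_12. So Z = C_12 = 208012.
X + Y − Z = 208012 + 2674440 − 208012 = 2674440.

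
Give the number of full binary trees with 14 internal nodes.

The number of full binary trees on 14 internal nodes is the Catalan number C_14.
C_14 = C_13 · 2(2·13+1)/(13+2) = 742900 · 54/15 = 2674440.

2674440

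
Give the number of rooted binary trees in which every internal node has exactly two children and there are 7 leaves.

A full binary tree with L leaves has L−1 internal nodes and is counted by C_{L−1}; L = 7 gives C_6.
C_6 = C(12,6)/7 = 924/7 = 132.

132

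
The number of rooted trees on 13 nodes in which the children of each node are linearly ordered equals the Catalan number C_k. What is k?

12

A rooted plane tree on 13 nodes has 12 edges, and such trees are counted by C_12.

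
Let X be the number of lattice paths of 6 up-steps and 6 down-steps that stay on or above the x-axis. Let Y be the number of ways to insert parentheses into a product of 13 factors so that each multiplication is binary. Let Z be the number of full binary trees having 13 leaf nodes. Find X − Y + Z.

132

Dyck paths of semilength n (length 2n) are counted by C_n; here n = 6. So X = C_6 = 132.
Bracketing 13 factors into binary products is counted by C_{13−1} = C_12. So Y = C_12 = 208012.
A full binary tree with L leaves has L−1 internal nodes and is counted by C_{L−1}; L = 13 gives C_12. So Z = C_12 = 208012.
X − Y + Z = 132 − 208012 + 208012 = 132.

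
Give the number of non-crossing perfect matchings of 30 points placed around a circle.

Non-crossing perfect matchings of 2n points on a circle are counted by C_n; with 30 points, n = 15.
C_15 = 9694845.

9694845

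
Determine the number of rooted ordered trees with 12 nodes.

58786

Rooted ordered (plane) trees on m nodes have m−1 edges and are counted by C_{m−1}; m = 12 gives C_11.
C_11 = C(22,11)/12 = 705432/12 = 58786.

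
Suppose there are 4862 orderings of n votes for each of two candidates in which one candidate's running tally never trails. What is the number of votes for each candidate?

Such ballot sequences with n votes each are counted by C_n. Since C_9 = 4862, the index is 9.

9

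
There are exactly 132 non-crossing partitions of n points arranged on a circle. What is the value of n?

6

Non-crossing partitions of [n] are counted by C_n; 132 = C_6.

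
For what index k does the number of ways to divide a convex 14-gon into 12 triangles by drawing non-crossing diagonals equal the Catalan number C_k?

A convex 14-gon is triangulated into 12 triangles, and the number of such triangulations is the Catalan number C_{14−2} = C_12.

12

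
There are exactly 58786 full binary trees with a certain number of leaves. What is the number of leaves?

12

Full binary trees with L leaves are counted by C_{L−1}. Since C_11 = 58786, the index is 11.
So the index is 11, and the number of leaves is 11 + 1 = 12.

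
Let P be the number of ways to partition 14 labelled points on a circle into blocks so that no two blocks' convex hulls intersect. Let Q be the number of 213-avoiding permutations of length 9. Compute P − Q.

The non-crossing partitions of [14] form a lattice of size C_14. So P = C_14 = 2674440.
Permutations of [n] avoiding any single length-3 pattern are counted by C_n; here n = 9. So Q = C_9 = 4862.
P − Q = 2674440 − 4862 = 2669578.

2669578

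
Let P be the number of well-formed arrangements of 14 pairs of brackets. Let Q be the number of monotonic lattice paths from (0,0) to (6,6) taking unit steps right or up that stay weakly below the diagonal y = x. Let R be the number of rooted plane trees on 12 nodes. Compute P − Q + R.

Balanced strings of n pairs of brackets are counted by C_n; here n = 14. So P = C_14 = 2674440.
Sub-diagonal monotone paths from (0,0) to (6,6) biject with Dyck paths of semilength 6, giving C_6. So Q = C_6 = 132.
A rooted plane tree on 12 nodes has 11 edges, and such trees are counted by C_11. So R = C_11 = 58786.
P − Q + R = 2674440 − 132 + 58786 = 2733094.

2733094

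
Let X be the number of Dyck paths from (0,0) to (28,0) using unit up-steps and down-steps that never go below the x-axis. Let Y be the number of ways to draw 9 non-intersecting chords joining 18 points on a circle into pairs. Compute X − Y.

A Dyck path with 14 up-steps and 14 down-steps has semilength 14, so there are C_14 of them. So X = C_14 = 2674440.
Non-crossing perfect matchings of 2n points on a circle are counted by C_n; with 18 points, n = 9. So Y = C_9 = 4862.
X − Y = 2674440 − 4862 = 2669578.

2669578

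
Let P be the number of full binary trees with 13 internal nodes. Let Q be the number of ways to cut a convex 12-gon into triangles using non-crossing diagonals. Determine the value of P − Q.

726104

The number of full binary trees on 13 internal nodes is the Catalan number C_13. So P = C_13 = 742900.
Triangulations of a convex m-gon are counted by C_{m−2}; with m = 12 this is C_10. So Q = C_10 = 16796.
P − Q = 742900 − 16796 = 726104.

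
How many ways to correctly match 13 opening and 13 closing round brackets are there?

Balanced strings of n pairs of brackets are counted by C_n; here n = 13.
C_13 = C_12 · 2(2·12+1)/(12+2) = 208012 · 50/14 = 742900.

742900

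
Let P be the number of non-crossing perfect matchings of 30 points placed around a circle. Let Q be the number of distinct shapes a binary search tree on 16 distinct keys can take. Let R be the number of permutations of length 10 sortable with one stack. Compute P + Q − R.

45035719

Non-crossing perfect matchings of 2n points on a circle are counted by C_n; with 30 points, n = 15. So P = C_15 = 9694845.
There are C_n binary search tree shapes on n keys; with n = 16 that is C_16. So Q = C_16 = 35357670.
By Knuth's characterisation, the stack-sortable permutations of length 10 are the 231-avoiders, numbering C_10. So R = C_10 = 16796.
P + Q − R = 9694845 + 35357670 − 16796 = 45035719.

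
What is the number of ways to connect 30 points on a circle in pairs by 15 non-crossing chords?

9694845

Pairing 30 circle points by 15 non-crossing chords gives C_15 matchings.
C_15 = 9694845.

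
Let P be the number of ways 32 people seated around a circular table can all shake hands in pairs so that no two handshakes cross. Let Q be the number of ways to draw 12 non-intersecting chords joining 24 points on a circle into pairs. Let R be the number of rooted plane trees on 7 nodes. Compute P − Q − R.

With 32 = 2·16 people, non-crossing handshake pairings are non-crossing perfect matchings on a circle, counted by C_16. So P = C_16 = 35357670.
Non-crossing perfect matchings of 2n points on a circle are counted by C_n; with 24 points, n = 12. So Q = C_12 = 208012.
Rooted ordered (plane) trees on m nodes have m−1 edges and are counted by C_{m−1}; m = 7 gives C_6. So R = C_6 = 132.
P − Q − R = 35357670 − 208012 − 132 = 35149526.

35149526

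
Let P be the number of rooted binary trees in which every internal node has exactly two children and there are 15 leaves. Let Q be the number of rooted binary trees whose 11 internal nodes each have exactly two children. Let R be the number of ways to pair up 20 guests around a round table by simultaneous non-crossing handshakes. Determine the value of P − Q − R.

A full binary tree with L leaves has L−1 internal nodes and is counted by C_{L−1}; L = 15 gives C_14. So P = C_14 = 2674440.
Full binary trees with n internal nodes are counted by C_n; here n = 11. So Q = C_11 = 58786.
Non-crossing handshake pairings of 2n people are counted by C_n; 20 people gives n = 10. So R = C_10 = 16796.
P − Q − R = 2674440 − 58786 − 16796 = 2598858.

2598858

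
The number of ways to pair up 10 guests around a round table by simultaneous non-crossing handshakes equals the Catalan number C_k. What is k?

Non-crossing handshake pairings of 2n people are counted by C_n; 10 people gives n = 5.

5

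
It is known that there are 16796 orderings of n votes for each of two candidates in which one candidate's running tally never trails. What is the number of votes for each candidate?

10

Such ballot sequences with n votes each are counted by C_n; 16796 = C_10.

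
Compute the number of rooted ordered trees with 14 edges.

A rooted plane tree with 14 edges has 15 nodes, and the count is C_14.
C_14 = 2674440.

2674440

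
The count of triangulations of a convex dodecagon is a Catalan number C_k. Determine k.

10

Triangulations of a convex m-gon are counted by C_{m−2}; with m = 12 this is C_10.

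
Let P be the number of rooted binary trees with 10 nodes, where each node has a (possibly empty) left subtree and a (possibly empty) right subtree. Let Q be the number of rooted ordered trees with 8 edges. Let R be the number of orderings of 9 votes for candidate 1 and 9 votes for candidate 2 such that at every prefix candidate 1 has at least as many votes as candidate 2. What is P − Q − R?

There are C_n binary search tree shapes on n keys; with n = 10 that is C_10. So P = C_10 = 16796.
A rooted plane tree with 8 edges has 9 nodes, and the count is C_8. So Q = C_8 = 1430.
Ballot sequences with n votes each where one side never trails are Dyck words, counted by C_n; here n = 9. So R = C_9 = 4862.
P − Q − R = 16796 − 1430 − 4862 = 10504.

10504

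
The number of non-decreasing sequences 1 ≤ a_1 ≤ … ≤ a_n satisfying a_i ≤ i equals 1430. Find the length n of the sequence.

8

Such sub-staircase sequences of length n are counted by C_n; 1430 = C_8.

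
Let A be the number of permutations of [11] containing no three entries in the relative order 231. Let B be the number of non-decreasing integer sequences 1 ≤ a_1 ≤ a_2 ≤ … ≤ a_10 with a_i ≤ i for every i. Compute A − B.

41990

Permutations of [n] avoiding any single length-3 pattern are counted by C_n; here n = 11. So A = C_11 = 58786.
Such sub-staircase sequences of length n are counted by C_n; here n = 10. So B = C_10 = 16796.
A − B = 58786 − 16796 = 41990.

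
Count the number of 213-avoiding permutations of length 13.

742900

For any fixed pattern of length 3, the pattern-avoiding permutations of [13] number C_13.
C_13 = C(26,13)/14 = 10400600/14 = 742900.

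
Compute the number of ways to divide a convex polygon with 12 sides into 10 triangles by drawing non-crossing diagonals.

The number of triangulations of a 12-gon is the Catalan number C_10 (index = sides − 2).
C_10 = C(20,10)/11 = 184756/11 = 16796.

16796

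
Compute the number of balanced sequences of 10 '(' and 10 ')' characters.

A balanced arrangement of 10 bracket pairs is a Dyck word of semilength 10, so the count is C_10.
C_10 = C(20,10)/11 = 184756/11 = 16796.

16796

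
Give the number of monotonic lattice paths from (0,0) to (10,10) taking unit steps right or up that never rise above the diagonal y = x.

Monotone paths in an n×n grid that stay weakly below the diagonal are counted by C_n; here n = 10.
C_10 = 16796.

16796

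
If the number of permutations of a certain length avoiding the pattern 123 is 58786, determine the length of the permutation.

Permutations of [n] avoiding a fixed length-3 pattern are counted by C_n; 58786 = C_11.

11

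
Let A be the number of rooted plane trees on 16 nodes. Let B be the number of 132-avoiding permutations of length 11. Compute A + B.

9753631

Rooted ordered (plane) trees on m nodes have m−1 edges and are counted by C_{m−1}; m = 16 gives C_15. So A = C_15 = 9694845.
For any fixed pattern of length 3, the pattern-avoiding permutations of [11] number C_11. So B = C_11 = 58786.
A + B = 9694845 + 58786 = 9753631.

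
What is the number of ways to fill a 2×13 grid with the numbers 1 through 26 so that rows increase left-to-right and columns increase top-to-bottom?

742900

Standard Young tableaux of shape 2×n are counted by C_n; here n = 13.
C_13 = 742900.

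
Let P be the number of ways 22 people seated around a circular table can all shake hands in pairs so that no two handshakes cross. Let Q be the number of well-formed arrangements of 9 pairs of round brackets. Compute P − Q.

Non-crossing handshake pairings of 2n people are counted by C_n; 22 people gives n = 11. So P = C_11 = 58786.
With 9 pairs the number of balanced bracket strings is the Catalan number C_9. So Q = C_9 = 4862.
P − Q = 58786 − 4862 = 53924.

53924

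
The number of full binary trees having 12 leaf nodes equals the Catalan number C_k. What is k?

11

A full binary tree with L leaves has L−1 internal nodes and is counted by C_{L−1}; L = 12 gives C_11.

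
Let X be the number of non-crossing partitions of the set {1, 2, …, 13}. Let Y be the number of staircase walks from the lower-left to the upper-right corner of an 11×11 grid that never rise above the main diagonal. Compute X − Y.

684114

The non-crossing partitions of [13] form a lattice of size C_13. So X = C_13 = 742900.
Monotone paths in an n×n grid that stay weakly below the diagonal are counted by C_n; here n = 11. So Y = C_11 = 58786.
X − Y = 742900 − 58786 = 684114.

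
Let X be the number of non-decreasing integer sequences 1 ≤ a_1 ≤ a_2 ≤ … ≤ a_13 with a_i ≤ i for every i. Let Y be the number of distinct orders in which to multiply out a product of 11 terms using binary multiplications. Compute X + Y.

Such sub-staircase sequences of length n are counted by C_n; here n = 13. So X = C_13 = 742900.
Bracketing 11 factors into binary products is counted by C_{11−1} = C_10. So Y = C_10 = 16796.
X + Y = 742900 + 16796 = 759696.

759696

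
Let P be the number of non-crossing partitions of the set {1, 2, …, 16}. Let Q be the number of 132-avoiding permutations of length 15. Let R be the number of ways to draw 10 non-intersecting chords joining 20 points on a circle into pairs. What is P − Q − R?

25646029

The non-crossing partitions of [16] form a lattice of size C_16. So P = C_16 = 35357670.
Permutations of [n] avoiding any single length-3 pattern are counted by C_n; here n = 15. So Q = C_15 = 9694845.
Pairing 20 circle points by 10 non-crossing chords gives C_10 matchings. So R = C_10 = 16796.
P − Q − R = 35357670 − 9694845 − 16796 = 25646029.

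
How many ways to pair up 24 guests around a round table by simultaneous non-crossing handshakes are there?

208012

Non-crossing handshake pairings of 2n people are counted by C_n; 24 people gives n = 12.
C_12 = C(24,12)/13 = 2704156/13 = 208012.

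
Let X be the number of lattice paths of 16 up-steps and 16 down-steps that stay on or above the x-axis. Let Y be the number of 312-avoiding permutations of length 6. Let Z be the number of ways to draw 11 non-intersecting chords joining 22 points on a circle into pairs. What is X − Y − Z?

35298752

Dyck paths of semilength n (length 2n) are counted by C_n; here n = 16. So X = C_16 = 35357670.
For any fixed pattern of length 3, the pattern-avoiding permutations of [6] number C_6. So Y = C_6 = 132.
Pairing 22 circle points by 11 non-crossing chords gives C_11 matchings. So Z = C_11 = 58786.
X − Y − Z = 35357670 − 132 − 58786 = 35298752.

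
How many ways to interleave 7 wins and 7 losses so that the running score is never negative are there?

429

Reading a vote for the leader as '(' and for the other as ')' turns such a sequence into a balanced string of 7 pairs, so the count is C_7.
C_7 = C(14,7)/8 = 3432/8 = 429.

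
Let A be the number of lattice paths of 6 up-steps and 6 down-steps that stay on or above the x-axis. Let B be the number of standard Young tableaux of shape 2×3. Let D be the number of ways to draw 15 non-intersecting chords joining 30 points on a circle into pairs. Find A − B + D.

9694972

Paths of 6 up- and 6 down-steps that never dip below the axis are Dyck paths; their count is C_6. So A = C_6 = 132.
By the hook-length formula (or a Dyck-path bijection), SYT of shape 2×3 number C_3. So B = C_3 = 5.
Pairing 30 circle points by 15 non-crossing chords gives C_15 matchings. So D = C_15 = 9694845.
A − B + D = 132 − 5 + 9694845 = 9694972.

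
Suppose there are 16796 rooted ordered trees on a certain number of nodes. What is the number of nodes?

Rooted ordered trees on m nodes are counted by C_{m−1}. Since C_10 = 16796, the index is 10.
So the index is 10, and the number of nodes is 10 + 1 = 11.

11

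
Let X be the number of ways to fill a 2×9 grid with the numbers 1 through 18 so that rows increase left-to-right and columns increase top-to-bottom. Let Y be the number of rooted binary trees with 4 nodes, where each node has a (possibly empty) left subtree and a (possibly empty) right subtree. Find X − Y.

4848

By the hook-length formula (or a Dyck-path bijection), SYT of shape 2×9 number C_9. So X = C_9 = 4862.
There are C_n binary search tree shapes on n keys; with n = 4 that is C_4. So Y = C_4 = 14.
X − Y = 4862 − 14 = 4848.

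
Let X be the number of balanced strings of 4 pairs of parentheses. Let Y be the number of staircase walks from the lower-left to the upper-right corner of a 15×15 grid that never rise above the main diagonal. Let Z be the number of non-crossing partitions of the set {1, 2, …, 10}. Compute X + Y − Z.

With 4 pairs the number of balanced bracket strings is the Catalan number C_4. So X = C_4 = 14.
Sub-diagonal monotone paths from (0,0) to (15,15) biject with Dyck paths of semilength 15, giving C_15. So Y = C_15 = 9694845.
The non-crossing partitions of [10] form a lattice of size C_10. So Z = C_10 = 16796.
X + Y − Z = 14 + 9694845 − 16796 = 9678063.

9678063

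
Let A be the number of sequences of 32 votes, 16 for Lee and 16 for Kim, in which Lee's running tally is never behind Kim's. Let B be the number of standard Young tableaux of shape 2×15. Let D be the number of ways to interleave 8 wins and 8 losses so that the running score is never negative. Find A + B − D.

45051085

Reading a vote for the leader as '(' and for the other as ')' turns such a sequence into a balanced string of 16 pairs, so the count is C_16. So A = C_16 = 35357670.
Standard Young tableaux of shape 2×n are counted by C_n; here n = 15. So B = C_15 = 9694845.
Ballot sequences with n votes each where one side never trails are Dyck words, counted by C_n; here n = 8. So D = C_8 = 1430.
A + B − D = 35357670 + 9694845 − 1430 = 45051085.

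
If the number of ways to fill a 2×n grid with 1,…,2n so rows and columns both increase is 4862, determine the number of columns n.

Standard Young tableaux of shape 2×n are counted by C_n, and C_9 = 4862.

9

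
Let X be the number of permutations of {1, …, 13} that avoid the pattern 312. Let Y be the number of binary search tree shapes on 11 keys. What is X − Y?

684114

For any fixed pattern of length 3, the pattern-avoiding permutations of [13] number C_13. So X = C_13 = 742900.
Rooted binary trees with 11 nodes (each child slot possibly empty) number C_11. So Y = C_11 = 58786.
X − Y = 742900 − 58786 = 684114.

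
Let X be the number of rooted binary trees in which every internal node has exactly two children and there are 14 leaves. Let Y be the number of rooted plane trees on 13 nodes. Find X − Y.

534888

Full binary trees with 14 leaves have 14−1 = 13 internal nodes, so there are C_13 of them. So X = C_13 = 742900.
A rooted plane tree on 13 nodes has 12 edges, and such trees are counted by C_12. So Y = C_12 = 208012.
X − Y = 742900 − 208012 = 534888.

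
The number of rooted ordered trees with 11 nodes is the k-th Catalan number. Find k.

10

Rooted ordered (plane) trees on m nodes have m−1 edges and are counted by C_{m−1}; m = 11 gives C_10.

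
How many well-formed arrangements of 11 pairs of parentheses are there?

58786

A balanced arrangement of 11 bracket pairs is a Dyck word of semilength 11, so the count is C_11.
C_11 = C(22,11)/12 = 705432/12 = 58786.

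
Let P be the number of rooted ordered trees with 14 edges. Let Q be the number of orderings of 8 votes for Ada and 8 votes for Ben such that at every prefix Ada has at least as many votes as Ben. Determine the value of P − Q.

A rooted plane tree with 14 edges has 15 nodes, and the count is C_14. So P = C_14 = 2674440.
Ballot sequences with n votes each where one side never trails are Dyck words, counted by C_n; here n = 8. So Q = C_8 = 1430.
P − Q = 2674440 − 1430 = 2673010.

2673010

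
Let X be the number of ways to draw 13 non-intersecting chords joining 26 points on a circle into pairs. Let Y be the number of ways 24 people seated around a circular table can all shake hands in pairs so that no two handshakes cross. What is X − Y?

534888

Non-crossing perfect matchings of 2n points on a circle are counted by C_n; with 26 points, n = 13. So X = C_13 = 742900.
Non-crossing handshake pairings of 2n people are counted by C_n; 24 people gives n = 12. So Y = C_12 = 208012.
X − Y = 742900 − 208012 = 534888.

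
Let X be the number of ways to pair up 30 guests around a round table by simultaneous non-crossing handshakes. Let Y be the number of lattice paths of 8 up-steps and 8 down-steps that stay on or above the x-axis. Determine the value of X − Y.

9693415

With 30 = 2·15 people, non-crossing handshake pairings are non-crossing perfect matchings on a circle, counted by C_15. So X = C_15 = 9694845.
Paths of 8 up- and 8 down-steps that never dip below the axis are Dyck paths; their count is C_8. So Y = C_8 = 1430.
X − Y = 9694845 − 1430 = 9693415.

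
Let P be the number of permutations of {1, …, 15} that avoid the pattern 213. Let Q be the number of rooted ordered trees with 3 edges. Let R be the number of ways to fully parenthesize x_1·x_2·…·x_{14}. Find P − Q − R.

For any fixed pattern of length 3, the pattern-avoiding permutations of [15] number C_15. So P = C_15 = 9694845.
Rooted ordered trees with n edges are counted by C_n; here n = 3. So Q = C_3 = 5.
Ways to associate a product of 14 factors correspond to binary trees on 14 leaves, so the count is C_13. So R = C_13 = 742900.
P − Q − R = 9694845 − 5 − 742900 = 8951940.

8951940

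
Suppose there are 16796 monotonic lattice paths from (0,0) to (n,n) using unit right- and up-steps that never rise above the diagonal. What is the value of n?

10

Such diagonal-avoiding paths in an n×n grid are counted by C_n; 16796 = C_10.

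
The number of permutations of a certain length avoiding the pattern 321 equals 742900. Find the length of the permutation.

Permutations of [n] avoiding a fixed length-3 pattern are counted by C_n; 742900 = C_13.

13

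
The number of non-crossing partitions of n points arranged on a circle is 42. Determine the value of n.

Non-crossing partitions of [n] are counted by C_n; 42 = C_5.

5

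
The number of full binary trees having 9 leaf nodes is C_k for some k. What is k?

Full binary trees with 9 leaves have 9−1 = 8 internal nodes, so there are C_8 of them.

8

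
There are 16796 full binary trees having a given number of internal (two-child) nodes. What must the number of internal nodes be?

10

Full binary trees with n internal nodes are counted by C_n; 16796 = C_10.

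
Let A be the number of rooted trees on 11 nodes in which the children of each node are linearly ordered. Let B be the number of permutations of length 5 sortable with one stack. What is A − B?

16754

Rooted ordered (plane) trees on m nodes have m−1 edges and are counted by C_{m−1}; m = 11 gives C_10. So A = C_10 = 16796.
By Knuth's characterisation, the stack-sortable permutations of length 5 are the 231-avoiders, numbering C_5. So B = C_5 = 42.
A − B = 16796 − 42 = 16754.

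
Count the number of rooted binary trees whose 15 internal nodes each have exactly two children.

9694845

The number of full binary trees on 15 internal nodes is the Catalan number C_15.
C_15 = C_14 · 2(2·14+1)/(14+2) = 2674440 · 58/16 = 9694845.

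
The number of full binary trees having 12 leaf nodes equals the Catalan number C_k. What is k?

11

A full binary tree with L leaves has L−1 internal nodes and is counted by C_{L−1}; L = 12 gives C_11.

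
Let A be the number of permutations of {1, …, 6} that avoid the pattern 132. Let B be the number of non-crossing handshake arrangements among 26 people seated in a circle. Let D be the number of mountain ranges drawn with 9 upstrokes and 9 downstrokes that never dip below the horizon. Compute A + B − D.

738170

Permutations of [n] avoiding any single length-3 pattern are counted by C_n; here n = 6. So A = C_6 = 132.
Non-crossing handshake pairings of 2n people are counted by C_n; 26 people gives n = 13. So B = C_13 = 742900.
A Dyck path with 9 up-steps and 9 down-steps has semilength 9, so there are C_9 of them. So D = C_9 = 4862.
A + B − D = 132 + 742900 − 4862 = 738170.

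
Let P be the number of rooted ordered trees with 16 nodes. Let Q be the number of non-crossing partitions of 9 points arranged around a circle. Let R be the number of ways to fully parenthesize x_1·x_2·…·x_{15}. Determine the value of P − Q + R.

12364423

A rooted plane tree on 16 nodes has 15 edges, and such trees are counted by C_15. So P = C_15 = 9694845.
Non-crossing partitions of an n-element set are counted by C_n; here n = 9. So Q = C_9 = 4862.
Bracketing 15 factors into binary products is counted by C_{15−1} = C_14. So R = C_14 = 2674440.
P − Q + R = 9694845 − 4862 + 2674440 = 12364423.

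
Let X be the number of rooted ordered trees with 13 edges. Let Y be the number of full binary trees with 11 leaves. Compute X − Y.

726104

Rooted ordered trees with n edges are counted by C_n; here n = 13. So X = C_13 = 742900.
A full binary tree with L leaves has L−1 internal nodes and is counted by C_{L−1}; L = 11 gives C_10. So Y = C_10 = 16796.
X − Y = 742900 − 16796 = 726104.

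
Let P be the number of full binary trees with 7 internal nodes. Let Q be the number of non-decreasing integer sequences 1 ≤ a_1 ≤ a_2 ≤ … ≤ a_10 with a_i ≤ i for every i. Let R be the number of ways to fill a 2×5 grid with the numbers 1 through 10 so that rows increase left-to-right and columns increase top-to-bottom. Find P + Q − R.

The number of full binary trees on 7 internal nodes is the Catalan number C_7. So P = C_7 = 429.
Such sub-staircase sequences of length n are counted by C_n; here n = 10. So Q = C_10 = 16796.
By the hook-length formula (or a Dyck-path bijection), SYT of shape 2×5 number C_5. So R = C_5 = 42.
P + Q − R = 429 + 16796 − 42 = 17183.

17183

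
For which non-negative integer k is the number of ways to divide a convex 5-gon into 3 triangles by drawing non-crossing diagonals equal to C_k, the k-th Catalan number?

The number of triangulations of a 5-gon is the Catalan number C_3 (index = sides − 2).

3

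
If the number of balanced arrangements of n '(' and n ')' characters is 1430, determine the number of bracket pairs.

Balanced strings of n bracket-pairs are counted by C_n, and C_8 = 1430.

8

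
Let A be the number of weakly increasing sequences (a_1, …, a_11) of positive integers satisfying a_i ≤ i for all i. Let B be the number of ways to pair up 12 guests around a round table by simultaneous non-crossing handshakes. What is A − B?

58654

Weakly increasing sequences with a_i ≤ i biject with Dyck paths of semilength 11, so there are C_11. So A = C_11 = 58786.
With 12 = 2·6 people, non-crossing handshake pairings are non-crossing perfect matchings on a circle, counted by C_6. So B = C_6 = 132.
A − B = 58786 − 132 = 58654.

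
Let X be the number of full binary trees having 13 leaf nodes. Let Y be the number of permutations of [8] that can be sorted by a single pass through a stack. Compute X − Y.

206582

Full binary trees with 13 leaves have 13−1 = 12 internal nodes, so there are C_12 of them. So X = C_12 = 208012.
Stack-sortable permutations are exactly the 231-avoiding ones, counted by C_n; here n = 8. So Y = C_8 = 1430.
X − Y = 208012 − 1430 = 206582.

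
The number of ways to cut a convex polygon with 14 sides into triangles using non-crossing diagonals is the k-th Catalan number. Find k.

A convex 14-gon is triangulated into 12 triangles, and the number of such triangulations is the Catalan number C_{14−2} = C_12.

12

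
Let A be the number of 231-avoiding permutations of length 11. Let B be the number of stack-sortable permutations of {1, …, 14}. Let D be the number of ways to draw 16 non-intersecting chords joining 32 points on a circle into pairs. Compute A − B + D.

32742016

For any fixed pattern of length 3, the pattern-avoiding permutations of [11] number C_11. So A = C_11 = 58786.
Stack-sortable permutations are exactly the 231-avoiding ones, counted by C_n; here n = 14. So B = C_14 = 2674440.
Non-crossing perfect matchings of 2n points on a circle are counted by C_n; with 32 points, n = 16. So D = C_16 = 35357670.
A − B + D = 58786 − 2674440 + 35357670 = 32742016.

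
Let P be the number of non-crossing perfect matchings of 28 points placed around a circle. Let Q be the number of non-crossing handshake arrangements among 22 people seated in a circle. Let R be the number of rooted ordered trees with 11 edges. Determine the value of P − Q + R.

Non-crossing perfect matchings of 2n points on a circle are counted by C_n; with 28 points, n = 14. So P = C_14 = 2674440.
With 22 = 2·11 people, non-crossing handshake pairings are non-crossing perfect matchings on a circle, counted by C_11. So Q = C_11 = 58786.
Rooted ordered trees with n edges are counted by C_n; here n = 11. So R = C_11 = 58786.
P − Q + R = 2674440 − 58786 + 58786 = 2674440.

2674440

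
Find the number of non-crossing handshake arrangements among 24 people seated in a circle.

With 24 = 2·12 people, non-crossing handshake pairings are non-crossing perfect matchings on a circle, counted by C_12.
C_12 = C(24,12)/13 = 2704156/13 = 208012.

208012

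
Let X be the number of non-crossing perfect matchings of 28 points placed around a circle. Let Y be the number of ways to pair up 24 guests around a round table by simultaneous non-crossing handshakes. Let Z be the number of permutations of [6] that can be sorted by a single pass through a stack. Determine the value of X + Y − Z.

Non-crossing perfect matchings of 2n points on a circle are counted by C_n; with 28 points, n = 14. So X = C_14 = 2674440.
Non-crossing handshake pairings of 2n people are counted by C_n; 24 people gives n = 12. So Y = C_12 = 208012.
Stack-sortable permutations are exactly the 231-avoiding ones, counted by C_n; here n = 6. So Z = C_6 = 132.
X + Y − Z = 2674440 + 208012 − 132 = 2882320.

2882320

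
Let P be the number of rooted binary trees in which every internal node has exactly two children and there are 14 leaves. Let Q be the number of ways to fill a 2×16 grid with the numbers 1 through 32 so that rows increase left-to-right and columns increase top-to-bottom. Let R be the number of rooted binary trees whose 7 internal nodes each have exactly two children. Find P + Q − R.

Full binary trees with 14 leaves have 14−1 = 13 internal nodes, so there are C_13 of them. So P = C_13 = 742900.
Standard Young tableaux of shape 2×n are counted by C_n; here n = 16. So Q = C_16 = 35357670.
The number of full binary trees on 7 internal nodes is the Catalan number C_7. So R = C_7 = 429.
P + Q − R = 742900 + 35357670 − 429 = 36100141.

36100141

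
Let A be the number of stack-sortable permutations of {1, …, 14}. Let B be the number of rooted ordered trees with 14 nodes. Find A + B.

Stack-sortable permutations are exactly the 231-avoiding ones, counted by C_n; here n = 14. So A = C_14 = 2674440.
A rooted plane tree on 14 nodes has 13 edges, and such trees are counted by C_13. So B = C_13 = 742900.
A + B = 2674440 + 742900 = 3417340.

3417340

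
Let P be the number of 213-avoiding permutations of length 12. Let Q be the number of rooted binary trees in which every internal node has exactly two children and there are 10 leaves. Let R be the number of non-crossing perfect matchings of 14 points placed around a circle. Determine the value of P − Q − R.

202721

Permutations of [n] avoiding any single length-3 pattern are counted by C_n; here n = 12. So P = C_12 = 208012.
Full binary trees with 10 leaves have 10−1 = 9 internal nodes, so there are C_9 of them. So Q = C_9 = 4862.
Non-crossing perfect matchings of 2n points on a circle are counted by C_n; with 14 points, n = 7. So R = C_7 = 429.
P − Q − R = 208012 − 4862 − 429 = 202721.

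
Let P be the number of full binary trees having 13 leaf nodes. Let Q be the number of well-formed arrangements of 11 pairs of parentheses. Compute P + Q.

266798

Full binary trees with 13 leaves have 13−1 = 12 internal nodes, so there are C_12 of them. So P = C_12 = 208012.
A balanced arrangement of 11 bracket pairs is a Dyck word of semilength 11, so the count is C_11. So Q = C_11 = 58786.
P + Q = 208012 + 58786 = 266798.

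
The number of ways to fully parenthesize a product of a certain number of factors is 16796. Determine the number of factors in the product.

Parenthesizations of m factors are counted by C_{m−1}, and C_10 = 16796.
So the index is 10, and the number of factors is 10 + 1 = 11.

11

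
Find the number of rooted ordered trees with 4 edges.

A rooted plane tree with 4 edges has 5 nodes, and the count is C_4.
C_4 = C(8,4)/5 = 70/5 = 14.

14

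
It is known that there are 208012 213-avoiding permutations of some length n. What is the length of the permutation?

Permutations of [n] avoiding a fixed length-3 pattern are counted by C_n. Since C_12 = 208012, the index is 12.

12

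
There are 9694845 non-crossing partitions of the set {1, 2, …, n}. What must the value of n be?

Non-crossing partitions of [n] are counted by C_n. Since C_15 = 9694845, the index is 15.

15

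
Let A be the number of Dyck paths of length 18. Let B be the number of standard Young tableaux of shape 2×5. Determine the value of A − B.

Dyck paths of semilength n (length 2n) are counted by C_n; here n = 9. So A = C_9 = 4862.
Standard Young tableaux of shape 2×n are counted by C_n; here n = 5. So B = C_5 = 42.
A − B = 4862 − 42 = 4820.

4820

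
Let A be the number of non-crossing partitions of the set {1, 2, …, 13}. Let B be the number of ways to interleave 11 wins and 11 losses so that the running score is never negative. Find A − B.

684114

The non-crossing partitions of [13] form a lattice of size C_13. So A = C_13 = 742900.
Ballot sequences with n votes each where one side never trails are Dyck words, counted by C_n; here n = 11. So B = C_11 = 58786.
A − B = 742900 − 58786 = 684114.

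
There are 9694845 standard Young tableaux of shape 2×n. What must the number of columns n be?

Standard Young tableaux of shape 2×n are counted by C_n. Since C_15 = 9694845, the index is 15.

15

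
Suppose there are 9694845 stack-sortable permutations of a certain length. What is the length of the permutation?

15

Stack-sortable permutations of [n] are counted by C_n, and C_15 = 9694845.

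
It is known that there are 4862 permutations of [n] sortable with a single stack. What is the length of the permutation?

Stack-sortable permutations of [n] are counted by C_n, and C_9 = 4862.

9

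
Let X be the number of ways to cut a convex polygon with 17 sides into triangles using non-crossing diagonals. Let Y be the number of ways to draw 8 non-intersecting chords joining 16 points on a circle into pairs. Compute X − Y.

The number of triangulations of a 17-gon is the Catalan number C_15 (index = sides − 2). So X = C_15 = 9694845.
Pairing 16 circle points by 8 non-crossing chords gives C_8 matchings. So Y = C_8 = 1430.
X − Y = 9694845 − 1430 = 9693415.

9693415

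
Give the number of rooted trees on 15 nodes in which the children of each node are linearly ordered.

2674440

Rooted ordered (plane) trees on m nodes have m−1 edges and are counted by C_{m−1}; m = 15 gives C_14.
C_14 = 2674440.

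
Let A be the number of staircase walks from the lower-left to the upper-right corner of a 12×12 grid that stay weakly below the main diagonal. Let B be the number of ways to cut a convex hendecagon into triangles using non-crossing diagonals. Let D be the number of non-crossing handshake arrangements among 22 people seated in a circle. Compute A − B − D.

Sub-diagonal monotone paths from (0,0) to (12,12) biject with Dyck paths of semilength 12, giving C_12. So A = C_12 = 208012.
The number of triangulations of an 11-gon is the Catalan number C_9 (index = sides − 2). So B = C_9 = 4862.
Non-crossing handshake pairings of 2n people are counted by C_n; 22 people gives n = 11. So D = C_11 = 58786.
A − B − D = 208012 − 4862 − 58786 = 144364.

144364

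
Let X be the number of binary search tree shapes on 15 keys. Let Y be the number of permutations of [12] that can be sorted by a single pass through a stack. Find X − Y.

9486833

There are C_n binary search tree shapes on n keys; with n = 15 that is C_15. So X = C_15 = 9694845.
By Knuth's characterisation, the stack-sortable permutations of length 12 are the 231-avoiders, numbering C_12. So Y = C_12 = 208012.
X − Y = 9694845 − 208012 = 9486833.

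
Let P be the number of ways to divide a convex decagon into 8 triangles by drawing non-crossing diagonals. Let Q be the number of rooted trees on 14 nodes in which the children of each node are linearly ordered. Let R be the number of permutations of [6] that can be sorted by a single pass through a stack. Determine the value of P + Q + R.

744462

A convex 10-gon is triangulated into 8 triangles, and the number of such triangulations is the Catalan number C_{10−2} = C_8. So P = C_8 = 1430.
A rooted plane tree on 14 nodes has 13 edges, and such trees are counted by C_13. So Q = C_13 = 742900.
By Knuth's characterisation, the stack-sortable permutations of length 6 are the 231-avoiders, numbering C_6. So R = C_6 = 132.
P + Q + R = 1430 + 742900 + 132 = 744462.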